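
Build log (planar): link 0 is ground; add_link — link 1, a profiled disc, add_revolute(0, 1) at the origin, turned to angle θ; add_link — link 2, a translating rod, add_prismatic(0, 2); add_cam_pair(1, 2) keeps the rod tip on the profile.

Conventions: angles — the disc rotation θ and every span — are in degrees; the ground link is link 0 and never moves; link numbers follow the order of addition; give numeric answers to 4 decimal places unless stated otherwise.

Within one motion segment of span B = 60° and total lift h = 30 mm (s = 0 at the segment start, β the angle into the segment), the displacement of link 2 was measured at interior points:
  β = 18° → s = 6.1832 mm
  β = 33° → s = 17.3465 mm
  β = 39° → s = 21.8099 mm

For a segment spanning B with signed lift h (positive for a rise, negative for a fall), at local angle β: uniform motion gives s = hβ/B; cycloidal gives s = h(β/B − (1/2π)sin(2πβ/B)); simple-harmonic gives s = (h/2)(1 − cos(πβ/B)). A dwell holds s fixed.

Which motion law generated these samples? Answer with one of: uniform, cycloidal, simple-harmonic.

candidates at β/B = r: uniform s = h·r (linear in β); cycloidal s = h·(r − sin(2πr)/(2π)); simple-harmonic s = (h/2)(1 − cos(πr))
β=18°: printed 6.1832 | uniform 9.0000, cycloidal 4.4590, simple-harmonic 6.1832
β=33°: printed 17.3465 | uniform 16.5000, cycloidal 17.9754, simple-harmonic 17.3465
β=39°: printed 21.8099 | uniform 19.5000, cycloidal 23.3628, simple-harmonic 21.8099
only one law matches every sample → simple-harmonic

simple-harmonic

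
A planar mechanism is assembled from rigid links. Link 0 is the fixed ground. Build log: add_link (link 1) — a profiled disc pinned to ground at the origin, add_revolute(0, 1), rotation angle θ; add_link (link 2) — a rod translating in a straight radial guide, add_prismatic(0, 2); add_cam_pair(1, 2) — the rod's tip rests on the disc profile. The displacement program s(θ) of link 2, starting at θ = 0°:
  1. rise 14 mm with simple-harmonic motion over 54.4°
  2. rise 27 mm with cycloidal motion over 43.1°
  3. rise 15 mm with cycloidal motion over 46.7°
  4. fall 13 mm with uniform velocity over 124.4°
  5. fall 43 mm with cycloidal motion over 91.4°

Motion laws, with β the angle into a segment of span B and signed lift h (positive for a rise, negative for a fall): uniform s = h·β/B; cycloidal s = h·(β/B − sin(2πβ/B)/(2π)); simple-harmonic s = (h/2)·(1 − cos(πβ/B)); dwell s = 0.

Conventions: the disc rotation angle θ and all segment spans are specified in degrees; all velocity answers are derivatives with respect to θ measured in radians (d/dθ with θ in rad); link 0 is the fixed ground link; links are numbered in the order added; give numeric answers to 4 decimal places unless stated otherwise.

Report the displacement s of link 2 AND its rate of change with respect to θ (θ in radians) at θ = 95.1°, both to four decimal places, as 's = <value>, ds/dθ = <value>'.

seg 1 [0°–54.4°] simple-harmonic, h=14: full span → s += 14 → s = 14.0000
seg 2 [54.4°–97.5°] cycloidal, h=27: θ=95.1° here. β=40.7, B=43.1. 27·(0.9443 − sin(2π·0.9443)/(2π)) = 26.9695 → s = 40.9695
velocity in seg [54.4°–97.5°] (cycloidal), θ in radians: β = 40.7° = 0.7103 rad, B = 43.1° = 0.7522 rad; ds/dθ = (h/B)(1 − cos(2πβ/B)) = (27/0.7522)(1 − cos(2π·0.9443)) = 2.174563 mm/rad

s = 40.9695, ds/dθ = 2.1746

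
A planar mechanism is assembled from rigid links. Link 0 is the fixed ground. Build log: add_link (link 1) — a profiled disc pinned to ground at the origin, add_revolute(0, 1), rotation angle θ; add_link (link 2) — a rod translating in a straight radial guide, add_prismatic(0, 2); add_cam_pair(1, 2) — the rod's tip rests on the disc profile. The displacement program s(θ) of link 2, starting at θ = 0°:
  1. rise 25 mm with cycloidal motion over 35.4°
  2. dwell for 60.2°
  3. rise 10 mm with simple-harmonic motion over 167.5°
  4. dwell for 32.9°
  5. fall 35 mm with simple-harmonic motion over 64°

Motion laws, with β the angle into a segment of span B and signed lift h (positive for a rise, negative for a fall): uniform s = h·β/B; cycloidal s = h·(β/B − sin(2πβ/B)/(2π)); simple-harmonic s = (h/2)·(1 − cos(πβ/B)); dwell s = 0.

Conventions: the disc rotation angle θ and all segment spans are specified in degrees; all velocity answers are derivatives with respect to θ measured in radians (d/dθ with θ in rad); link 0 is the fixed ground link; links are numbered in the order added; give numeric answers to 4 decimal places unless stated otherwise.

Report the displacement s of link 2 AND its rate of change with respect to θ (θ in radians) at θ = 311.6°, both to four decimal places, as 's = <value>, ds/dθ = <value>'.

seg 1 [0°–35.4°] cycloidal, h=25: full span → s += 25 → s = 25.0000
seg 2 [35.4°–95.6°] dwell: s stays 25.0000
seg 3 [95.6°–263.1°] simple-harmonic, h=10: full span → s += 10 → s = 35.0000
seg 4 [263.1°–296°] dwell: s stays 35.0000
seg 5 [296°–360°] simple-harmonic, h=-35: θ=311.6° here. β=15.6, B=64. -35/2·(1 − cos(π·0.2438)) = -4.8851 → s = 30.1149
velocity in seg [296°–360°] (simple-harmonic), θ in radians: β = 15.6° = 0.2723 rad, B = 64° = 1.1170 rad; ds/dθ = (πh/(2B)) sin(πβ/B) = (π·(-35)/(2·1.1170)) sin(π·0.2438) = -34.112894 mm/rad

s = 30.1149, ds/dθ = -34.1129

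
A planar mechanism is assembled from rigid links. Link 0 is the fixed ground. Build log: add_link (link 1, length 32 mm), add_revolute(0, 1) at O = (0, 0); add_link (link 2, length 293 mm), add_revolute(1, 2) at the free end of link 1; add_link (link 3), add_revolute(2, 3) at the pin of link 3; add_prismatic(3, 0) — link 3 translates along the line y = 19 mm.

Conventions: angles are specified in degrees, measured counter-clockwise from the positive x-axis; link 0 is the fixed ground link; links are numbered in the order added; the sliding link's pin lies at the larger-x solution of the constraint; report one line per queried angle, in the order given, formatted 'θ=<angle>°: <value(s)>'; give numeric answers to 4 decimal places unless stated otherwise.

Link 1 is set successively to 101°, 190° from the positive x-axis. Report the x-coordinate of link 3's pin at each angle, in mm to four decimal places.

geometry: r = 32 mm, L = 293 mm, e = 19 mm
θ=101°: crank pin P = (r cos θ, r sin θ) = (-6.105888, 31.412070)
θ=101°: h = r sin θ − e = 31.412070 − 19 = 12.412070
θ=101°: x = r cos θ + √(L² − h²) = -6.105888 + 292.736982 = 286.631094
θ=190°: crank pin P = (r cos θ, r sin θ) = (-31.513848, -5.556742)
θ=190°: h = r sin θ − e = -5.556742 − 19 = -24.556742
θ=190°: x = r cos θ + √(L² − h²) = -31.513848 + 291.969119 = 260.455271

θ=101°: 286.6311
θ=190°: 260.4553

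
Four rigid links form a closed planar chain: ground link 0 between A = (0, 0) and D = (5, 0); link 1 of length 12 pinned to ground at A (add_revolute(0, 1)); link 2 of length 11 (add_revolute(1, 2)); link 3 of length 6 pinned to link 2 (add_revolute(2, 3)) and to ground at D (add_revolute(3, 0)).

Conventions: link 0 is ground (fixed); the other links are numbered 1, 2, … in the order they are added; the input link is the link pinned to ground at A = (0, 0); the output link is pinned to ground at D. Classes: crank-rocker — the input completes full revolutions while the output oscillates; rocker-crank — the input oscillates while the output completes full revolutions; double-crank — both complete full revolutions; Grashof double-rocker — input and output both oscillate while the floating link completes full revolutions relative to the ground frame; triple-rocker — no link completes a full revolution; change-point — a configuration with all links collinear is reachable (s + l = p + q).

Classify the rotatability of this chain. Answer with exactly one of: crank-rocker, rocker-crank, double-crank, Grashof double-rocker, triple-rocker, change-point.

lengths: ground=5, input=12, coupler=11, output=6
sorted: s=5 (shortest), l=12 (longest), p+q=17
s + l = 17 vs p + q = 17
s + l = p + q → change-point (collinear configuration reachable)

change-point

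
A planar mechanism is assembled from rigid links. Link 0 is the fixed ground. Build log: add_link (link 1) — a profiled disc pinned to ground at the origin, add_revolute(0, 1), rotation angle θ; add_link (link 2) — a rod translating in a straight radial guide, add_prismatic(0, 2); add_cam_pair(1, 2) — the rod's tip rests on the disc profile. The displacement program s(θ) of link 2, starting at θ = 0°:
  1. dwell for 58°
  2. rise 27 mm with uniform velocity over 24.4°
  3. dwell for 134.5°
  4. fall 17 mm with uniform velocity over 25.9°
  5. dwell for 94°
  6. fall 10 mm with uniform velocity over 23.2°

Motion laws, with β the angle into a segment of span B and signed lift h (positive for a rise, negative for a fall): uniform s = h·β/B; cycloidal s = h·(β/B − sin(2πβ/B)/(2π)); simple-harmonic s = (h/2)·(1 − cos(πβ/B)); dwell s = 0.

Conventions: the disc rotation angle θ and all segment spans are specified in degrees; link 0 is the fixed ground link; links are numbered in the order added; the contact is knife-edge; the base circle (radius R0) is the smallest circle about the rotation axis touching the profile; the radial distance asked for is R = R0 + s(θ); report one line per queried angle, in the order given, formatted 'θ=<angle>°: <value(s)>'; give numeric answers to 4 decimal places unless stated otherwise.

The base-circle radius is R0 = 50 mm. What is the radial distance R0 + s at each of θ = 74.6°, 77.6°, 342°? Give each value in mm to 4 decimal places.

seg 1 [0°–58°] dwell: s stays 0.0000
seg 2 [58°–82.4°] uniform, h=27: θ=74.6° here. β=16.6, B=24.4. 27·16.6/24.4 = 18.3689 → s = 18.3689
seg 2 [58°–82.4°] uniform, h=27: θ=77.6° here. β=19.6, B=24.4. 27·19.6/24.4 = 21.6885 → s = 21.6885
seg 2 [58°–82.4°] uniform, h=27: full span → s += 27 → s = 27.0000
seg 3 [82.4°–216.9°] dwell: s stays 27.0000
seg 4 [216.9°–242.8°] uniform, h=-17: full span → s += -17 → s = 10.0000
seg 5 [242.8°–336.8°] dwell: s stays 10.0000
seg 6 [336.8°–360°] uniform, h=-10: θ=342° here. β=5.2, B=23.2. -10·5.2/23.2 = -2.2414 → s = 7.7586
θ=74.6°: R = R0 + s = 50 + 18.3689 = 68.3689
θ=77.6°: R = R0 + s = 50 + 21.6885 = 71.6885
θ=342°: R = R0 + s = 50 + 7.7586 = 57.7586

θ=74.6°: 68.3689
θ=77.6°: 71.6885
θ=342°: 57.7586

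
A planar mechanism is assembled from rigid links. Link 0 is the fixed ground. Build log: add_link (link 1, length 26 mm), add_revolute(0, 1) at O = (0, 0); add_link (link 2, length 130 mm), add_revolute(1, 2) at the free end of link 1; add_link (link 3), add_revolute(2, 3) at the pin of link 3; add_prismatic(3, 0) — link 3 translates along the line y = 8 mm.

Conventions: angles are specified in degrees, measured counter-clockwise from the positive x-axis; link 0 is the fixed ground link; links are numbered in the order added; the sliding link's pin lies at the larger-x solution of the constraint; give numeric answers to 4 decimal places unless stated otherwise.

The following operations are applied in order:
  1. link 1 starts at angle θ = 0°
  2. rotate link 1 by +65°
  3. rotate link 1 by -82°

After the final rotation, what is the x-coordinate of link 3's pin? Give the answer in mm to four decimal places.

geometry: r = 26 mm, L = 130 mm, e = 8 mm; θ starts at 0°
rotate link 1 by +65°: θ ← 0° +65° = 65°
rotate link 1 by -82°: θ ← 65° -82° = -17°
crank pin P = (r cos θ, r sin θ) = (24.863924, -7.601664)
h = r sin θ − e = -7.601664 − 8 = -15.601664
x = r cos θ + √(L² − h²) = 24.863924 + 129.060405 = 153.924328

153.9243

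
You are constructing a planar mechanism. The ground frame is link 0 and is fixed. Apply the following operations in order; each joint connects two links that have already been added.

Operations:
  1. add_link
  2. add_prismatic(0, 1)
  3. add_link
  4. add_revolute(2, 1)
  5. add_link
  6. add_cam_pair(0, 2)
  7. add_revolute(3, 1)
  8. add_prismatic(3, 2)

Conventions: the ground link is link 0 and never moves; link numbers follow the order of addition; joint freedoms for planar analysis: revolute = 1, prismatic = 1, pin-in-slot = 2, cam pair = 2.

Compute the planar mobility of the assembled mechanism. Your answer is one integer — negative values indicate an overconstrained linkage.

ground; <1,0,0>
#1 <2,0,0>
P:0↔1 J1 <2,1,0>
#2 <3,1,0>
R:2↔1 J1 <3,2,0>
#3 <4,2,0>
C:0↔2 J2 <4,2,1>
R:3↔1 J1 <4,3,1>
P:3↔2 J1 <4,4,1>
3×3 − 2×4 − 1×1 = 0

M = 0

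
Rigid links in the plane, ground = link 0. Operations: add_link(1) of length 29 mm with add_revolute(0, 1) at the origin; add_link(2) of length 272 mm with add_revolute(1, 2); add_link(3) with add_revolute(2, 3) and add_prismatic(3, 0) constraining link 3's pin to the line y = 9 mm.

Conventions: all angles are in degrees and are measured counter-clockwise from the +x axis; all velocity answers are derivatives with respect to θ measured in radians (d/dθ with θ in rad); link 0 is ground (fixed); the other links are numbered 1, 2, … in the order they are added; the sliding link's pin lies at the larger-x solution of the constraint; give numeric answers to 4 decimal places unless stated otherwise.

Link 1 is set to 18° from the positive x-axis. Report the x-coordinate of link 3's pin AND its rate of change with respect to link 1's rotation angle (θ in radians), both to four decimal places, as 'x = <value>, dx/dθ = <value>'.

geometry: r = 29 mm, L = 272 mm, e = 9 mm
crank pin P = (r cos θ, r sin θ) = (27.580639, 8.961493)
h = r sin θ − e = 8.961493 − 9 = -0.038507
x = r cos θ + √(L² − h²) = 27.580639 + 271.999997 = 299.580636
dx/dθ = −r sin θ − h·r cos θ/√(L² − h²) (θ in radians; h = -0.038507) = -8.957588

x = 299.5806, dx/dθ = -8.9576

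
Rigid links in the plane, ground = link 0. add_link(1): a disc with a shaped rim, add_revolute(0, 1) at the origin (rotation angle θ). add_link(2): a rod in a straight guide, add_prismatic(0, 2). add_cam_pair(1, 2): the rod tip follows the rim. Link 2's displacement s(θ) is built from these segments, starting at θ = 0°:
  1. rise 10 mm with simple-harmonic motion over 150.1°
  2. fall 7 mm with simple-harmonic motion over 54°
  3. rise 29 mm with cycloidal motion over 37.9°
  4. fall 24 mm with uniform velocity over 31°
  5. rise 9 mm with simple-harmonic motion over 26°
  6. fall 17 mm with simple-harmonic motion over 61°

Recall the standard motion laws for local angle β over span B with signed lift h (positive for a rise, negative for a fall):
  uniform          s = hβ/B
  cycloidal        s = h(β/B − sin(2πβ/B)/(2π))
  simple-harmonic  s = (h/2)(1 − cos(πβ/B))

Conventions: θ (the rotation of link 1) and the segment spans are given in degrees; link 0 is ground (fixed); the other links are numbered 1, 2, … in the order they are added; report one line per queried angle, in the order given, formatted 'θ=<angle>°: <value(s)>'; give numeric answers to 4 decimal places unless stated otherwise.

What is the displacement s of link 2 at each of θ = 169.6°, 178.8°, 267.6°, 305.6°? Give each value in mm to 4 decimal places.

segment 1 (0° to 150.1°, simple-harmonic, h = 10) is passed completely: s = 0.0000 + (10) = 10.0000
θ = 169.6° falls in segment 2 (150.1° to 204.1°, simple-harmonic, h = -7): β = 169.6 − 150.1 = 19.5°, B = 54°; Δs = -7/2·(1 − cos(π·0.3611)) = -2.0208; s = 10.0000 − 2.0208 = 7.9792
θ = 178.8° falls in segment 2 (150.1° to 204.1°, simple-harmonic, h = -7): β = 178.8 − 150.1 = 28.7°, B = 54°; Δs = -7/2·(1 − cos(π·0.5315)) = -3.8456; s = 10.0000 − 3.8456 = 6.1544
segment 2 (150.1° to 204.1°, simple-harmonic, h = -7) is passed completely: s = 10.0000 + (-7) = 3.0000
segment 3 (204.1° to 242°, cycloidal, h = 29) is passed completely: s = 3.0000 + (29) = 32.0000
θ = 267.6° falls in segment 4 (242° to 273°, uniform, h = -24): β = 267.6 − 242 = 25.6°, B = 31°; Δs = -24·25.6/31 = -19.8194; s = 32.0000 − 19.8194 = 12.1806
segment 4 (242° to 273°, uniform, h = -24) is passed completely: s = 32.0000 + (-24) = 8.0000
segment 5 (273° to 299°, simple-harmonic, h = 9) is passed completely: s = 8.0000 + (9) = 17.0000
θ = 305.6° falls in segment 6 (299° to 360°, simple-harmonic, h = -17): β = 305.6 − 299 = 6.6°, B = 61°; Δs = -17/2·(1 − cos(π·0.1082)) = -0.4863; s = 17.0000 − 0.4863 = 16.5137

θ=169.6°: 7.9792
θ=178.8°: 6.1544
θ=267.6°: 12.1806
θ=305.6°: 16.5137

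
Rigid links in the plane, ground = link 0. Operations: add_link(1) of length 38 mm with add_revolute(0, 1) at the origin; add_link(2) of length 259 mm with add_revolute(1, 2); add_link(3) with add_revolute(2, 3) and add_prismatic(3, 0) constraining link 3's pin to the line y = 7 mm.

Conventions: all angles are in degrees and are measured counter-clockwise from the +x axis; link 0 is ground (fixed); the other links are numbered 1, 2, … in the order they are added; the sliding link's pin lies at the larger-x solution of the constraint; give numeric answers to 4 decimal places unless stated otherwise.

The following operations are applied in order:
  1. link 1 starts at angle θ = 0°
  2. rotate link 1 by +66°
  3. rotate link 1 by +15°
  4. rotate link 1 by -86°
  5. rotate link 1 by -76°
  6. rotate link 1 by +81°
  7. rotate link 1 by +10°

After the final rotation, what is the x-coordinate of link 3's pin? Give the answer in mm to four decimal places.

geometry: r = 38 mm, L = 259 mm, e = 7 mm; θ starts at 0°
rotate link 1 by +66°: θ ← 0° +66° = 66°
rotate link 1 by +15°: θ ← 66° +15° = 81°
rotate link 1 by -86°: θ ← 81° -86° = -5°
rotate link 1 by -76°: θ ← -5° -76° = -81°
rotate link 1 by +81°: θ ← -81° +81° = 0°
rotate link 1 by +10°: θ ← 0° +10° = 10°
crank pin P = (r cos θ, r sin θ) = (37.422695, 6.598631)
h = r sin θ − e = 6.598631 − 7 = -0.401369
x = r cos θ + √(L² − h²) = 37.422695 + 258.999689 = 296.422384

296.4224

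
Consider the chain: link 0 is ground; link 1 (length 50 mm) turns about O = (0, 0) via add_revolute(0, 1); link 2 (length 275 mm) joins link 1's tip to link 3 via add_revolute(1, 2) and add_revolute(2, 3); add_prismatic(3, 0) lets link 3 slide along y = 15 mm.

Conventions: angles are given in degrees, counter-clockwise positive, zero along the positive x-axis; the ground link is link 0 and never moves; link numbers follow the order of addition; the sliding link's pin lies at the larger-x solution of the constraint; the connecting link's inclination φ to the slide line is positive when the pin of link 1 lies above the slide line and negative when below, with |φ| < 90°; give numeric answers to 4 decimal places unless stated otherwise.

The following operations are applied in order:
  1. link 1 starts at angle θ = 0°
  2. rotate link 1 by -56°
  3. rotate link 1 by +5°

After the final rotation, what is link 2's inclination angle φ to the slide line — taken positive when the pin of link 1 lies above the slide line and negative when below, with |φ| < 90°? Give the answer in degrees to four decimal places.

geometry: r = 50 mm, L = 275 mm, e = 15 mm; θ starts at 0°
rotate link 1 by -56°: θ ← 0° -56° = -56°
rotate link 1 by +5°: θ ← -56° +5° = -51°
h = r sin θ − e = -38.857298 − 15 = -53.857298
sin φ = h / L = -53.857298 / 275 = -0.19584472
φ = arcsin(-0.19584472) = -11.294074°

-11.2941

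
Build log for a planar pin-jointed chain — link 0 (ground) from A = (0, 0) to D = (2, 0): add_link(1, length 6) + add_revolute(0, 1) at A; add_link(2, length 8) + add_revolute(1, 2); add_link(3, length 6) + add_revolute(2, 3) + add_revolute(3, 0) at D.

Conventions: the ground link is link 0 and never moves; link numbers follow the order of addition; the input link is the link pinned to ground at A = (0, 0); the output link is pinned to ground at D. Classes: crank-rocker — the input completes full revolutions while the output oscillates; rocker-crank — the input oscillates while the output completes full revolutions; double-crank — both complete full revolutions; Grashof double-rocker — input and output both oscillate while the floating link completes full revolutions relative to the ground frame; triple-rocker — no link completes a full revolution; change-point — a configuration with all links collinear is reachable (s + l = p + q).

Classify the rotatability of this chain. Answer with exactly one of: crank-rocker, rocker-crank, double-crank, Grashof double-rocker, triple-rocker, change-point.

lengths: ground=2, input=6, coupler=8, output=6
sorted: s=2 (shortest), l=8 (longest), p+q=12
s + l = 10 vs p + q = 12
s + l < p + q (Grashof) with shortest = ground link → double-crank

double-crank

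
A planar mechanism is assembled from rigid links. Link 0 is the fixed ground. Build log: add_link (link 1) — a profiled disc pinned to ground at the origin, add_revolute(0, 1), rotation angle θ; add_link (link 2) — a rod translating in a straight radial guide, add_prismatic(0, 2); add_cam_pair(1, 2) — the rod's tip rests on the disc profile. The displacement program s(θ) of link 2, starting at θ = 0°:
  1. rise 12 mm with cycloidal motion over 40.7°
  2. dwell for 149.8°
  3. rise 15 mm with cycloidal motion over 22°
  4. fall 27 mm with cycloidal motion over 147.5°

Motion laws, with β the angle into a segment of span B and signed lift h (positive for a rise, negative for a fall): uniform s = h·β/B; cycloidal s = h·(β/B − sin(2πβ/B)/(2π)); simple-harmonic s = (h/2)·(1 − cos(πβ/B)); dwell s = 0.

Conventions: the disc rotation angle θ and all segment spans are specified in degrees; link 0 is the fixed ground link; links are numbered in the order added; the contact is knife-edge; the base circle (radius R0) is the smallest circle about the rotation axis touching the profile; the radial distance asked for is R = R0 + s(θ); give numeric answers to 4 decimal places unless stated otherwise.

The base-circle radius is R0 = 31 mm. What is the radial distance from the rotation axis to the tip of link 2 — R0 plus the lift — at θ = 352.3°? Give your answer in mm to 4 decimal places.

seg 1 [0°–40.7°] cycloidal, h=12: full span → s += 12 → s = 12.0000
seg 2 [40.7°–190.5°] dwell: s stays 12.0000
seg 3 [190.5°–212.5°] cycloidal, h=15: full span → s += 15 → s = 27.0000
seg 4 [212.5°–360°] cycloidal, h=-27: θ=352.3° here. β=139.8, B=147.5. -27·(0.9478 − sin(2π·0.9478)/(2π)) = -26.9749 → s = 0.0251
R = R0 + s = 31 + 0.0251 = 31.0251

31.0251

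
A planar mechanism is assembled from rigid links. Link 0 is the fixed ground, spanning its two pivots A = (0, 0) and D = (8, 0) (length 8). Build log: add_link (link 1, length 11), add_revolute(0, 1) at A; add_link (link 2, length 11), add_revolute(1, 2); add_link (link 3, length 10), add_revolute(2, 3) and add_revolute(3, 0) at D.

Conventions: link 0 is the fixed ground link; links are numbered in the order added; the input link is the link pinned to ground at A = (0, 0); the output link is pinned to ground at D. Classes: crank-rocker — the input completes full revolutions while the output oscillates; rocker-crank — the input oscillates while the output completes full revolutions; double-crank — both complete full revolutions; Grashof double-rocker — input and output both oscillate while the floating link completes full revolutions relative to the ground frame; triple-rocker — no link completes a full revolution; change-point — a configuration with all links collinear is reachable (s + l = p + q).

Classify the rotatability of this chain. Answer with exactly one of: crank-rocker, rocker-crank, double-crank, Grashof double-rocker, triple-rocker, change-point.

lengths: ground=8, input=11, coupler=11, output=10
sorted: s=8 (shortest), l=11 (longest), p+q=21
s + l = 19 vs p + q = 21
s + l < p + q (Grashof) with shortest = ground link → double-crank

double-crank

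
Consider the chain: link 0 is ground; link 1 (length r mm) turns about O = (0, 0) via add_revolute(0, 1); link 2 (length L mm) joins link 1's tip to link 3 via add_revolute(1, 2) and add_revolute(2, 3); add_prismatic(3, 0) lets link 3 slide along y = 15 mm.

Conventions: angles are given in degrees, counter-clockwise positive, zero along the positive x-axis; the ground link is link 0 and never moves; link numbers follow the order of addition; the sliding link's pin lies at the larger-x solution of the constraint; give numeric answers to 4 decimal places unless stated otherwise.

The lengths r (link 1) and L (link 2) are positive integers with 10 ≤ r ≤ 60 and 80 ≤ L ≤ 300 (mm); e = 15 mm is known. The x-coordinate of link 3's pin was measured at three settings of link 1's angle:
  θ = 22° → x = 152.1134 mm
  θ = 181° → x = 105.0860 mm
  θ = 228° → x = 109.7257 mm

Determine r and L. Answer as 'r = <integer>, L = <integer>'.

constraint per measurement: (x − r cos θ)² + (r sin θ − e)² = L²
subtracting the θ₁ and θ₂ equations cancels the r² and L² terms:
r = (x₁² − x₂²) / (2[(x₁cos θ₁ + e sin θ₁) − (x₂cos θ₂ + e sin θ₂)]) = 24.0000 → r = 24
L² = (x₁ − r cos θ₁)² + (r sin θ₁ − e)² = 16899.9895 → L = 130.0000 → L = 130
check at θ₃=228°: x = 109.7257 (printed 109.7257) ✓

r = 24, L = 130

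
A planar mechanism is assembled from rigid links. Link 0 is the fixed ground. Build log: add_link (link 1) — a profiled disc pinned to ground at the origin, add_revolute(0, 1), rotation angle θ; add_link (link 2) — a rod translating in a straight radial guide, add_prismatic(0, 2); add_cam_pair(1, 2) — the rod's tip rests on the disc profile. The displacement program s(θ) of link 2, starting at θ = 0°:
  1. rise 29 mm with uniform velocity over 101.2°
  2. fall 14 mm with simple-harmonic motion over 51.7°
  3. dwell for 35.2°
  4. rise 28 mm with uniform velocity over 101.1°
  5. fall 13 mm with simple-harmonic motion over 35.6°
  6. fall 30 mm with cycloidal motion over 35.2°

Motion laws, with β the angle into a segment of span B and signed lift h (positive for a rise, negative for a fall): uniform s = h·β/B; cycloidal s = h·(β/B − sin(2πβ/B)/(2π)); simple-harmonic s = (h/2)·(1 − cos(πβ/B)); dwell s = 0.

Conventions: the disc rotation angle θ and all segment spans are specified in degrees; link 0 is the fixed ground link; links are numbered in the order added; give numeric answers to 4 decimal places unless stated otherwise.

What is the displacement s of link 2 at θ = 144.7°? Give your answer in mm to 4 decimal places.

seg 1 [0°–101.2°] uniform, h=29: full span → s += 29 → s = 29.0000
seg 2 [101.2°–152.9°] simple-harmonic, h=-14: θ=144.7° here. β=43.5, B=51.7. -14/2·(1 − cos(π·0.8414)) = -13.1488 → s = 15.8512

15.8512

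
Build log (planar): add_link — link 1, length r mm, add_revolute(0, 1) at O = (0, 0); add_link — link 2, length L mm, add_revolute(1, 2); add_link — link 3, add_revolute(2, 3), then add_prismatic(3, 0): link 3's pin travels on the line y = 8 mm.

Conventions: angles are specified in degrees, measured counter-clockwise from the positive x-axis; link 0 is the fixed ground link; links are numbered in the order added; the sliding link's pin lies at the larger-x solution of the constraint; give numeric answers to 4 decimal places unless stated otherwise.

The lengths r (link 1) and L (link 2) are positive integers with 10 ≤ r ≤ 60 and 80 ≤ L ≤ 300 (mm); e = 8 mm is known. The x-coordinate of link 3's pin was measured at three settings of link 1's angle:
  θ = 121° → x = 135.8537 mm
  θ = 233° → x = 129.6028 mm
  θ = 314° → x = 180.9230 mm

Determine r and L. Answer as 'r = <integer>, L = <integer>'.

constraint per measurement: (x − r cos θ)² + (r sin θ − e)² = L²
subtracting the θ₁ and θ₂ equations cancels the r² and L² terms:
r = (x₁² − x₂²) / (2[(x₁cos θ₁ + e sin θ₁) − (x₂cos θ₂ + e sin θ₂)]) = 39.0002 → r = 39
L² = (x₁ − r cos θ₁)² + (r sin θ₁ − e)² = 24964.0020 → L = 158.0000 → L = 158
check at θ₃=314°: x = 180.9230 (printed 180.9230) ✓

r = 39, L = 158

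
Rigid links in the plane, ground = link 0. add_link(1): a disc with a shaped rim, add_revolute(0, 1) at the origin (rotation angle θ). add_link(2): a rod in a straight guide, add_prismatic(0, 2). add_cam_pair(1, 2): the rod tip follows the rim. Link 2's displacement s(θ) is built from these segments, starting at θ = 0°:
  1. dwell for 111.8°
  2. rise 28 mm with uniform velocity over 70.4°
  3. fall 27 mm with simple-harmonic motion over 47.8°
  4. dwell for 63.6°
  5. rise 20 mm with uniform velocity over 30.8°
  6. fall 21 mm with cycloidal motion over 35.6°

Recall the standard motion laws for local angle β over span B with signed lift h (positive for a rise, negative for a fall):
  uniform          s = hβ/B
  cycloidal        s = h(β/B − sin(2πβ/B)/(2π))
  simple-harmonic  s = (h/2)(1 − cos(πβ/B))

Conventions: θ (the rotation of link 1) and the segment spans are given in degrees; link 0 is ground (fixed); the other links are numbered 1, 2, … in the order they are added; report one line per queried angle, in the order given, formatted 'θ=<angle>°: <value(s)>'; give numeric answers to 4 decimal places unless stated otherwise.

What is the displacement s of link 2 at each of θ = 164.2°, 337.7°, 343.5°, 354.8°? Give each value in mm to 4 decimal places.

segment 1 (0° to 111.8°, dwell): s unchanged at 0.0000
θ = 164.2° falls in segment 2 (111.8° to 182.2°, uniform, h = 28): β = 164.2 − 111.8 = 52.4°, B = 70.4°; Δs = 28·52.4/70.4 = 20.8409; s = 0.0000 + 20.8409 = 20.8409
segment 2 (111.8° to 182.2°, uniform, h = 28) is passed completely: s = 0.0000 + (28) = 28.0000
segment 3 (182.2° to 230°, simple-harmonic, h = -27) is passed completely: s = 28.0000 + (-27) = 1.0000
segment 4 (230° to 293.6°, dwell): s unchanged at 1.0000
segment 5 (293.6° to 324.4°, uniform, h = 20) is passed completely: s = 1.0000 + (20) = 21.0000
θ = 337.7° falls in segment 6 (324.4° to 360°, cycloidal, h = -21): β = 337.7 − 324.4 = 13.3°, B = 35.6°; Δs = -21·(0.3736 − sin(2π·0.3736)/(2π)) = -5.4614; s = 21.0000 − 5.4614 = 15.5386
θ = 343.5° falls in segment 6 (324.4° to 360°, cycloidal, h = -21): β = 343.5 − 324.4 = 19.1°, B = 35.6°; Δs = -21·(0.5365 − sin(2π·0.5365)/(2π)) = -12.0270; s = 21.0000 − 12.0270 = 8.9730
θ = 354.8° falls in segment 6 (324.4° to 360°, cycloidal, h = -21): β = 354.8 − 324.4 = 30.4°, B = 35.6°; Δs = -21·(0.8539 − sin(2π·0.8539)/(2π)) = -20.5872; s = 21.0000 − 20.5872 = 0.4128

θ=164.2°: 20.8409
θ=337.7°: 15.5386
θ=343.5°: 8.9730
θ=354.8°: 0.4128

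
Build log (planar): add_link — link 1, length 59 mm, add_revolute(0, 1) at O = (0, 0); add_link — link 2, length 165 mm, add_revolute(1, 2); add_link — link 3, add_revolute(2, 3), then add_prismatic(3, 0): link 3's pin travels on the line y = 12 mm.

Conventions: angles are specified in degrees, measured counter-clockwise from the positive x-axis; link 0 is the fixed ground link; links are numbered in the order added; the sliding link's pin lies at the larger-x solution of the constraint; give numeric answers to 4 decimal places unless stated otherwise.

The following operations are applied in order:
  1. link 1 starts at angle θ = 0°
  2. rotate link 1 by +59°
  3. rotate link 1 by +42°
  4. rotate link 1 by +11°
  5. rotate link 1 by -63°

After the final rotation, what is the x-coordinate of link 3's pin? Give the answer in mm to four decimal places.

geometry: r = 59 mm, L = 165 mm, e = 12 mm; θ starts at 0°
rotate link 1 by +59°: θ ← 0° +59° = 59°
rotate link 1 by +42°: θ ← 59° +42° = 101°
rotate link 1 by +11°: θ ← 101° +11° = 112°
rotate link 1 by -63°: θ ← 112° -63° = 49°
crank pin P = (r cos θ, r sin θ) = (38.707483, 44.527865)
h = r sin θ − e = 44.527865 − 12 = 32.527865
x = r cos θ + √(L² − h²) = 38.707483 + 161.761979 = 200.469462

200.4695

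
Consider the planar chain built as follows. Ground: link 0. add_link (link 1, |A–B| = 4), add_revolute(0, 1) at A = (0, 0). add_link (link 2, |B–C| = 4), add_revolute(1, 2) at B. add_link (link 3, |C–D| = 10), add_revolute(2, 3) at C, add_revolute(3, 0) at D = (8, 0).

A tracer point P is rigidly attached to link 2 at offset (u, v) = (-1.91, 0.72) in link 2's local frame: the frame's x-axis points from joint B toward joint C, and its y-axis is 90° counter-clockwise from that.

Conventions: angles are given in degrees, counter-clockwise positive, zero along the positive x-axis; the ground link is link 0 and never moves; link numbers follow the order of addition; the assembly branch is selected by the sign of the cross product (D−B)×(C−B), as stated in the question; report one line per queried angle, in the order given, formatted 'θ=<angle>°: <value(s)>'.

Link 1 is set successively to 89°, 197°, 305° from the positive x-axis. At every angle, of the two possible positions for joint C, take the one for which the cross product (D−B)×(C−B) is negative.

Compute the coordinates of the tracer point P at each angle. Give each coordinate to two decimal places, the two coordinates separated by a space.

A=(0,0), D=(8.00,0)
θ=89°: B = A + 4.00·(cos89°, sin89°) = (0.0698, 3.9994)
θ=89°: |BD| = 8.8816
θ=89°: circle(B,4.00) ∩ circle(D,10.00): a=-0.2881, h=3.9896
θ=89°:   candidates: C₊=(1.6091,7.6913) cross=35.434; C₋=(-1.9839,0.5669) cross=-35.434
θ=89°:   branch - wants cross < 0 → take C=(-1.9839,0.5669) (cross=-35.434)
θ=89°: ex = (C−B)/|BC| = (-0.5134,-0.8581); ey = (0.8581,-0.5134)
θ=89°: P = B + -1.91·ex + 0.72·ey = (1.6683,5.2687)
θ=197°: B = A + 4.00·(cos197°, sin197°) = (-3.8252, -1.1695)
θ=197°: |BD| = 11.8829
θ=197°: circle(B,4.00) ∩ circle(D,10.00): a=2.4070, h=3.1948
θ=197°:   candidates: C₊=(-1.7444,2.2467) cross=37.963; C₋=(-1.1155,-4.1119) cross=-37.963
θ=197°:   branch - wants cross < 0 → take C=(-1.1155,-4.1119) (cross=-37.963)
θ=197°: ex = (C−B)/|BC| = (0.6774,-0.7356); ey = (0.7356,0.6774)
θ=197°: P = B + -1.91·ex + 0.72·ey = (-4.5895,0.7232)
θ=305°: B = A + 4.00·(cos305°, sin305°) = (2.2943, -3.2766)
θ=305°: |BD| = 6.5796
θ=305°: circle(B,4.00) ∩ circle(D,10.00): a=-3.0936, h=2.5357
θ=305°:   candidates: C₊=(-1.6511,-2.6183) cross=16.684; C₋=(0.8744,-7.0161) cross=-16.684
θ=305°:   branch - wants cross < 0 → take C=(0.8744,-7.0161) (cross=-16.684)
θ=305°: ex = (C−B)/|BC| = (-0.3550,-0.9349); ey = (0.9349,-0.3550)
θ=305°: P = B + -1.91·ex + 0.72·ey = (3.6454,-1.7466)

θ=89°: 1.67 5.27
θ=197°: -4.59 0.72
θ=305°: 3.65 -1.75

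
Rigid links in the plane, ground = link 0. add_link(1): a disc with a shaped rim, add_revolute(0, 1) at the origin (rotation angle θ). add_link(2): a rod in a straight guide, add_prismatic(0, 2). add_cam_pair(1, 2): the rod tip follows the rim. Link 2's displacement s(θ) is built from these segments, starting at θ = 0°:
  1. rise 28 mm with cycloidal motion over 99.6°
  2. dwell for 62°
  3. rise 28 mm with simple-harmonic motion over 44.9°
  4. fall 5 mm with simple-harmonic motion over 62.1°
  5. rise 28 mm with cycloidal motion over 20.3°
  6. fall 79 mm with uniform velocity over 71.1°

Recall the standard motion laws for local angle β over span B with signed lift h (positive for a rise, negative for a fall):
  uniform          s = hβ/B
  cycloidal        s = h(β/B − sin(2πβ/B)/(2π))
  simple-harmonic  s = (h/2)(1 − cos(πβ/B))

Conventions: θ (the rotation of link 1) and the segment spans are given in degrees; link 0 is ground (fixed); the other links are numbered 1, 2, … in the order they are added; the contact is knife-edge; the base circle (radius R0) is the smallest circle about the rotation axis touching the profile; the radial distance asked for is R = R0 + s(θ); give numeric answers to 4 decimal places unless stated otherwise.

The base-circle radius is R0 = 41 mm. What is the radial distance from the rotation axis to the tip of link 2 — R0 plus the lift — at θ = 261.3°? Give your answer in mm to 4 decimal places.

segment 1 (0° to 99.6°, cycloidal, h = 28) is passed completely: s = 0.0000 + (28) = 28.0000
segment 2 (99.6° to 161.6°, dwell): s unchanged at 28.0000
segment 3 (161.6° to 206.5°, simple-harmonic, h = 28) is passed completely: s = 28.0000 + (28) = 56.0000
θ = 261.3° falls in segment 4 (206.5° to 268.6°, simple-harmonic, h = -5): β = 261.3 − 206.5 = 54.8°, B = 62.1°; Δs = -5/2·(1 − cos(π·0.8824)) = -4.8314; s = 56.0000 − 4.8314 = 51.1686
R = R0 + s = 41 + 51.1686 = 92.1686

92.1686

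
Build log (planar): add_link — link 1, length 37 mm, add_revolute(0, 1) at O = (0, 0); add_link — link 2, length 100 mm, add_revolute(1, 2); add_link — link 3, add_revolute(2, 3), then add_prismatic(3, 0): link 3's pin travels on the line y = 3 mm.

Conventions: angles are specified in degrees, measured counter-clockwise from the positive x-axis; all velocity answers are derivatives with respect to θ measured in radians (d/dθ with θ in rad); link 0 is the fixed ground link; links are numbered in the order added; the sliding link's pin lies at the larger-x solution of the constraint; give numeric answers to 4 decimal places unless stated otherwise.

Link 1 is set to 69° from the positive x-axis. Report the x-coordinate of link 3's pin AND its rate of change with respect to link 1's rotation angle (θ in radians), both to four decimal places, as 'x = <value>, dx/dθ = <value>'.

geometry: r = 37 mm, L = 100 mm, e = 3 mm
crank pin P = (r cos θ, r sin θ) = (13.259614, 34.542476)
h = r sin θ − e = 34.542476 − 3 = 31.542476
x = r cos θ + √(L² − h²) = 13.259614 + 94.895059 = 108.154673
dx/dθ = −r sin θ − h·r cos θ/√(L² − h²) (θ in radians; h = 31.542476) = -38.949882

x = 108.1547, dx/dθ = -38.9499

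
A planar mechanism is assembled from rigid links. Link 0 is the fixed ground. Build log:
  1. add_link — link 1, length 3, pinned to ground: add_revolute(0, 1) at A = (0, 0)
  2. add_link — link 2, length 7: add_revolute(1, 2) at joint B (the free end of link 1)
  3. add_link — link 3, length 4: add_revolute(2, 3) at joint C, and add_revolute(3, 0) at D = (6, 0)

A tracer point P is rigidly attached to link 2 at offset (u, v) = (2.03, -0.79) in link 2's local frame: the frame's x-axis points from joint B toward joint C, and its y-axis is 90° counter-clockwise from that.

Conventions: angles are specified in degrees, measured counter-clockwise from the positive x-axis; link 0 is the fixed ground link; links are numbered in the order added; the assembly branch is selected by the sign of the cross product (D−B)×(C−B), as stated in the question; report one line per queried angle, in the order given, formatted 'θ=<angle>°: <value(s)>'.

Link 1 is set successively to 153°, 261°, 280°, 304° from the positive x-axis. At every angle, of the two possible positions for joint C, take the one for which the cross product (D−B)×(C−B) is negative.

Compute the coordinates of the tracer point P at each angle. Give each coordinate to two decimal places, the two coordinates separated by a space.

A=(0,0), D=(6.00,0)
θ=153°: B = A + 3.00·(cos153°, sin153°) = (-2.6730, 1.3620)
θ=153°: |BD| = 8.7793
θ=153°: circle(B,7.00) ∩ circle(D,4.00): a=6.2691, h=3.1143
θ=153°:   candidates: C₊=(4.0033,3.4660) cross=27.341; C₋=(3.0370,-2.6872) cross=-27.341
θ=153°:   branch - wants cross < 0 → take C=(3.0370,-2.6872) (cross=-27.341)
θ=153°: ex = (C−B)/|BC| = (0.8157,-0.5784); ey = (0.5784,0.8157)
θ=153°: P = B + 2.03·ex + -0.79·ey = (-1.4741,-0.4567)
θ=261°: B = A + 3.00·(cos261°, sin261°) = (-0.4693, -2.9631)
θ=261°: |BD| = 7.1156
θ=261°: circle(B,7.00) ∩ circle(D,4.00): a=5.8766, h=3.8033
θ=261°:   candidates: C₊=(3.2898,2.9419) cross=27.063; C₋=(6.4573,-3.9738) cross=-27.063
θ=261°:   branch - wants cross < 0 → take C=(6.4573,-3.9738) (cross=-27.063)
θ=261°: ex = (C−B)/|BC| = (0.9895,-0.1444); ey = (0.1444,0.9895)
θ=261°: P = B + 2.03·ex + -0.79·ey = (1.4254,-4.0379)
θ=280°: B = A + 3.00·(cos280°, sin280°) = (0.5209, -2.9544)
θ=280°: |BD| = 6.2248
θ=280°: circle(B,7.00) ∩ circle(D,4.00): a=5.7631, h=3.9733
θ=280°:   candidates: C₊=(3.7078,3.2781) cross=24.733; C₋=(7.4794,-3.7164) cross=-24.733
θ=280°:   branch - wants cross < 0 → take C=(7.4794,-3.7164) (cross=-24.733)
θ=280°: ex = (C−B)/|BC| = (0.9941,-0.1089); ey = (0.1089,0.9941)
θ=280°: P = B + 2.03·ex + -0.79·ey = (2.4529,-3.9607)
θ=304°: B = A + 3.00·(cos304°, sin304°) = (1.6776, -2.4871)
θ=304°: |BD| = 4.9869
θ=304°: circle(B,7.00) ∩ circle(D,4.00): a=5.8021, h=3.9160
θ=304°:   candidates: C₊=(4.7536,3.8008) cross=19.529; C₋=(8.6597,-2.9877) cross=-19.529
θ=304°:   branch - wants cross < 0 → take C=(8.6597,-2.9877) (cross=-19.529)
θ=304°: ex = (C−B)/|BC| = (0.9974,-0.0715); ey = (0.0715,0.9974)
θ=304°: P = B + 2.03·ex + -0.79·ey = (3.6459,-3.4203)

θ=153°: -1.47 -0.46
θ=261°: 1.43 -4.04
θ=280°: 2.45 -3.96
θ=304°: 3.65 -3.42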